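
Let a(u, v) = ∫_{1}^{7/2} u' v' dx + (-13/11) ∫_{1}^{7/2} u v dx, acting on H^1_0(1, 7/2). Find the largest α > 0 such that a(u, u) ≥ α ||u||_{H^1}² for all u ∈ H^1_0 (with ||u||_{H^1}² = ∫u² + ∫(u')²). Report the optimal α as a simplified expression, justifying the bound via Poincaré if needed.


α = (-325 + 44*π^2)/(11*(25 + 4*π^2))

Coercivity of a(·,·) on H^1_0(1, 7/2) means a(u, u) ≥ α ||u||_{H^1}² for every u ∈ H^1_0.
The interval has length L = 5/2, and Poincaré/coercivity depend only on L. Here a(u, u) = ∫(u')² + (-13/11)·∫u².
Here c = -13/11 < 0 with |c| < (π/L)² = 4*π^2/25, so coercivity still holds. The condition a(u,u) ≥ α||u||_{H^1}² reads (1−α)∫(u')² ≥ (α−c)∫u². Any admissible α is ≤ 1 (rapidly oscillating u have ∫u²/∫(u')² → 0), and α = 1 would force 0 ≥ (1−c)∫u², impossible since c < 1; so 1−α > 0. By the sharp Poincaré inequality on H^1_0 of an interval of length L, ∫(u')² ≥ (π/L)²∫u² with equality for the first sine mode sin(π(x−x₀)/L) (x₀ the left endpoint), so the inequality holds for all u iff (1−α)(π/L)² ≥ α − c, i.e. α ≤ ((π/L)² + c)/((π/L)² + 1) = (1 + c(L/π)²)/(1 + (L/π)²). (Direct route, valid since c ≤ 0: Poincaré gives c∫u² ≥ c(L/π)²∫(u')², so a(u,u) ≥ (1 + c(L/π)²)∫(u')², while ||u||_{H^1}² ≤ (1 + (L/π)²)∫(u')²; dividing yields the same α.) With (π/L)² = 4*π^2/25 and c = -13/11, the largest admissible constant is α = ((π/L)² + c)/((π/L)² + 1).
Simplifying, α = (-325 + 44*π^2)/(11*(25 + 4*π^2)).


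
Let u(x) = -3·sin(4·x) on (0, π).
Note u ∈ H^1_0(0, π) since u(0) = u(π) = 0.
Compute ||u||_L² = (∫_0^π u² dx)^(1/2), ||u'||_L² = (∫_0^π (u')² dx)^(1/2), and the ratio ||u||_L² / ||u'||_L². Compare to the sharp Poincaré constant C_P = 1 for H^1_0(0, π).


||u||_L² / ||u'||_L² = 1/4 < C_P = 1.

u(x) = -3·sin(4·x), so u'(x) = -12*cos(4*x).
Writing u(x) = A·sin(kπx/L) with A = -3 and k = 4, use ∫_0^L sin²(kπx/L) dx = L/2 and ∫_0^L cos²(kπx/L) dx = L/2.
u² = 9·sin²(4·x) and (u')² = 144·cos²(4·x), and each of sin², cos² integrates to L/2 = π/2 over (0, π).
∫_0^π u² dx = 9*π/2, so ||u||_L² = 3*sqrt(2)*sqrt(π)/2.
∫_0^π (u')² dx = 72*π, so ||u'||_L² = 6*sqrt(2)*sqrt(π).
Ratio ||u||_L² / ||u'||_L² = 1/4.
Sharp Poincaré constant on H^1_0(0, π) is C_P = L/π = 1, achieved by sin(x).
This is the k = 4 harmonic; the ratio L/(kπ) is strictly less than C_P = L/π, consistent with the sharp inequality ||u||_L² ≤ C_P ||u'||_L².


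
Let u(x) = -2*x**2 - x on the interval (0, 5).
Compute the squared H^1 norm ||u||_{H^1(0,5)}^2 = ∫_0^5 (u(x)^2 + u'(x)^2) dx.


||u||_{H^1}^2 = 11815/3

The H^1 norm (squared) on an interval (0, L) is
  ||u||_{H^1}^2 = ∫_0^L u(x)^2 dx + ∫_0^L u'(x)^2 dx.
Compute u'(x) = -4*x - 1.
Then u(x)^2 = 4*x**4 + 4*x**3 + x**2 and u'(x)^2 = 16*x**2 + 8*x + 1.
Integrate each monomial from 0 to 5 using ∫_0^5 c·x^n dx = c·5^(n+1)/(n+1):
  ∫_0^5 u(x)^2 dx = ∫_0^5 (4*x^4 + 4*x^3 + x^2) dx. Term by term:
    ∫_0^5 4*x^4 dx = 2500;  ∫_0^5 4*x^3 dx = 625;  ∫_0^5 x^2 dx = 125/3.
  Sum: 2500 + 625 + 125/3 = 9500/3.
  ∫_0^5 u'(x)^2 dx = ∫_0^5 (16*x^2 + 8*x + 1) dx. Term by term:
    ∫_0^5 16*x^2 dx = 2000/3;  ∫_0^5 8*x dx = 100;  ∫_0^5 1 dx = 5.
  Sum: 2000/3 + 100 + 5 = 2315/3.
Adding: ||u||_{H^1}^2 = 9500/3 + 2315/3 = 11815/3.


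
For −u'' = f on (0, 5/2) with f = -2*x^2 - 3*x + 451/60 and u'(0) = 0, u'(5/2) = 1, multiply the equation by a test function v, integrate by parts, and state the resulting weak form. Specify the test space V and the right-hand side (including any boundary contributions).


V = H^1(0, 5/2) (v unrestricted at boundary; u is determined up to an additive constant); weak form: ∫_0^5/2 u'v' dx = ∫_0^5/2 (-2*x^2 - 3*x + 451/60) v dx + v(5/2) for all v ∈ V.

Multiply both sides by a test function v and integrate from 0 to 5/2:
  ∫_0^5/2 −u''(x) v(x) dx = ∫_0^5/2 f(x) v(x) dx.
Integrate the LHS by parts once:
  ∫_0^5/2 −u'' v dx = −[u'(x) v(x)]_0^5/2 + ∫_0^5/2 u'(x) v'(x) dx.
Thus ∫_0^5/2 u'(x) v'(x) dx = ∫_0^5/2 f(x) v(x) dx + [u'(x) v(x)]_0^5/2.
Choose V so that boundary terms are either known or forced to vanish.
u has inhomogeneous Neumann u'(0) = 0, u'(5/2) = 1. [u' v]_0^5/2 = (1)·v(5/2) − (0)·v(0) = v(5/2). Take V = H^1(0, 5/2); boundary term becomes part of RHS.
Weak formulation: find u (satisfying any essential BC) such that ∫_0^5/2 u'(x) v'(x) dx = ∫_0^5/2 f v dx + v(5/2) for all v ∈ V (Neumann data are natural BCs: they enter the RHS as boundary terms).
Substituting f(x) = -2*x^2 - 3*x + 451/60, the right-hand side is ∫_0^5/2 (-2*x^2 - 3*x + 451/60) v dx + v(5/2).
Compatibility check (pure Neumann): taking v ≡ 1 ∈ V gives 0 = ∫_0^5/2 f dx + (1) − (0), i.e. ∫_0^5/2 f dx must equal u'(0) − u'(5/2) = -1. Indeed ∫_0^5/2 (-2*x^2 - 3*x + 451/60) dx = -1, so the data are compatible. The solution is then unique only up to an additive constant (fix it e.g. by requiring ∫_0^5/2 u dx = 0).


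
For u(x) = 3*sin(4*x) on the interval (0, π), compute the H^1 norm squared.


||u||_{H^1(0,π)}^2 = 153*π/2

u'(x) = 12*cos(4*x).
Expand u² and (u')² and integrate term by term on (0, π), using: for integers n ≥ 1, ∫_0^π sin²(nx) dx = ∫_0^π cos²(nx) dx = π/2; for n ≠ n', ∫_0^π sin(nx)sin(n'x) dx = ∫_0^π cos(nx)cos(n'x) dx = 0; and by product-to-sum, ∫_0^π sin(nx)cos(n'x) dx = ½∫_0^π [sin((n+n')x) + sin((n−n')x)] dx, which is 0 when n+n' is even and 2n/(n²−n'²) when n+n' is odd (it need not vanish on (0, π)).
  u² squared terms: (3)²·∫sin(4x)² dx = 9·π/2 = 9*π/2.
  So ∫_0^π u² dx = 9*π/2.
  (u')² squared terms: (12)²·∫cos(4x)² dx = 144·π/2 = 72*π.
  So ∫_0^π (u')² dx = 72*π.
||u||_{H^1}^2 = (9*π/2) + (72*π) = 153*π/2.


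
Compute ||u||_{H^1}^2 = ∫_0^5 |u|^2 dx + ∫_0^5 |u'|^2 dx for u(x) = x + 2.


||u||_{H^1}^2 = 350/3

The H^1 norm (squared) on an interval (0, L) is
  ||u||_{H^1}^2 = ∫_0^L u(x)^2 dx + ∫_0^L u'(x)^2 dx.
Compute u'(x) = 1.
Then u(x)^2 = x**2 + 4*x + 4 and u'(x)^2 = 1.
Integrate each monomial from 0 to 5 using ∫_0^5 c·x^n dx = c·5^(n+1)/(n+1):
  ∫_0^5 u(x)^2 dx = ∫_0^5 (x^2 + 4*x + 4) dx. Term by term:
    ∫_0^5 x^2 dx = 125/3;  ∫_0^5 4*x dx = 50;  ∫_0^5 4 dx = 20.
  Sum: 125/3 + 50 + 20 = 335/3.
  ∫_0^5 u'(x)^2 dx = ∫_0^5 (1) dx. Term by term:
    ∫_0^5 1 dx = 5.
Adding: ||u||_{H^1}^2 = 335/3 + 5 = 350/3.


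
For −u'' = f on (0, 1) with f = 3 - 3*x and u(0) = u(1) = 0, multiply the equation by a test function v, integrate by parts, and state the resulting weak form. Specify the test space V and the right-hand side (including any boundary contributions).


V = H^1_0(0, 1) (so v(0) = v(1) = 0); weak form: ∫_0^1 u'v' dx = ∫_0^1 (3 - 3*x) v dx for all v ∈ V.

Multiply both sides by a test function v and integrate from 0 to 1:
  ∫_0^1 −u''(x) v(x) dx = ∫_0^1 f(x) v(x) dx.
Integrate the LHS by parts once:
  ∫_0^1 −u'' v dx = −[u'(x) v(x)]_0^1 + ∫_0^1 u'(x) v'(x) dx.
Thus ∫_0^1 u'(x) v'(x) dx = ∫_0^1 f(x) v(x) dx + [u'(x) v(x)]_0^1.
Choose V so that boundary terms are either known or forced to vanish.
u is Dirichlet: u(0) = u(1) = 0. Let V = H^1_0(0, 1); then v(0) = v(1) = 0, and [u' v]_0^1 = 0.
Weak formulation: find u (satisfying any essential BC) such that ∫_0^1 u'(x) v'(x) dx = ∫_0^1 f v dx for all v ∈ V.
Substituting f(x) = 3 - 3*x, the right-hand side is ∫_0^1 (3 - 3*x) v dx.


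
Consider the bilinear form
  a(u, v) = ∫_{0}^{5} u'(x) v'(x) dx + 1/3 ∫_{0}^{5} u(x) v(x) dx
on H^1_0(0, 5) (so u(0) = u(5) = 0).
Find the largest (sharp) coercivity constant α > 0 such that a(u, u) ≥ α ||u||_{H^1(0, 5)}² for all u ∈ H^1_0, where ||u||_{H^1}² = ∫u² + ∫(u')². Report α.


α = (25/3 + π^2)/(π^2 + 25)

Coercivity of a(·,·) on H^1_0(0, 5) means a(u, u) ≥ α ||u||_{H^1}² for every u ∈ H^1_0.
The interval has length L = 5, and Poincaré/coercivity depend only on L. Here a(u, u) = ∫(u')² + (1/3)·∫u².
Here 0 < c = 1/3 < 1. The condition a(u,u) ≥ α||u||_{H^1}² reads (1−α)∫(u')² ≥ (α−c)∫u². Any admissible α is ≤ 1 (rapidly oscillating u have ∫u²/∫(u')² → 0), and α = 1 would force 0 ≥ (1−c)∫u², impossible since c < 1; so 1−α > 0. By the sharp Poincaré inequality on H^1_0 of an interval of length L, ∫(u')² ≥ (π/L)²∫u² with equality for the first sine mode sin(π(x−x₀)/L) (x₀ the left endpoint), so the inequality holds for all u iff (1−α)(π/L)² ≥ α − c, i.e. α ≤ ((π/L)² + c)/((π/L)² + 1) = (1 + c(L/π)²)/(1 + (L/π)²). With (π/L)² = π^2/25 and c = 1/3, the largest admissible constant is α = ((π/L)² + c)/((π/L)² + 1).
Simplifying, α = (25/3 + π^2)/(π^2 + 25).


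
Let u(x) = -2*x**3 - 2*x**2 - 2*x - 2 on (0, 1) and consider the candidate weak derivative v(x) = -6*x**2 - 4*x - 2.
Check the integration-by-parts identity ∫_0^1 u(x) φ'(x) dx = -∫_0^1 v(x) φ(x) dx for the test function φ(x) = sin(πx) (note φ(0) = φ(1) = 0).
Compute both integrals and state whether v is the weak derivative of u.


LHS = -24/π^3 + 14/π, RHS = -24/π^3 + 14/π. Yes, v = u' weakly.

u(x) = -2*x**3 - 2*x**2 - 2*x - 2, classical derivative u'(x) = -6*x**2 - 4*x - 2.
φ(x) = sin(πx), so φ'(x) = π*cos(π*x).
Note φ(0) = φ(1) = 0, so the boundary term u·φ vanishes.
LHS = ∫_0^1 u(x) φ'(x) dx = ∫_0^1 (-2*π*x^3*cos(π*x) - 2*π*x^2*cos(π*x) - 2*π*x*cos(π*x) - 2*π*cos(π*x)) dx. Term by term:
  ∫_0^1 -2*π*cos(π*x) dx = 0;  ∫_0^1 -2*π*x*cos(π*x) dx = 4/π;  ∫_0^1 -2*π*x^2*cos(π*x) dx = 4/π;
  ∫_0^1 -2*π*x^3*cos(π*x) dx = -24/π^3 + 6/π.
Sum: 0 + 4/π + 4/π + -24/π^3 + 6/π = -24/π^3 + 14/π.
So LHS = -24/π^3 + 14/π.
∫_0^1 v(x) φ(x) dx = ∫_0^1 (-6*x^2*sin(π*x) - 4*x*sin(π*x) - 2*sin(π*x)) dx. Term by term:
  ∫_0^1 -2*sin(π*x) dx = -4/π;  ∫_0^1 -6*x^2*sin(π*x) dx = -6/π + 24/π^3;  ∫_0^1 -4*x*sin(π*x) dx = -4/π.
Sum: -4/π + -6/π + 24/π^3 − 4/π = -14/π + 24/π^3.
So RHS = -∫_0^1 v(x) φ(x) dx = -24/π^3 + 14/π.
LHS = RHS, so the identity holds for this test φ.
Moreover u is smooth here and v(x) = u'(x) = -6*x**2 - 4*x - 2 pointwise, so the identity holds for every test function. Hence v is the weak derivative of u.


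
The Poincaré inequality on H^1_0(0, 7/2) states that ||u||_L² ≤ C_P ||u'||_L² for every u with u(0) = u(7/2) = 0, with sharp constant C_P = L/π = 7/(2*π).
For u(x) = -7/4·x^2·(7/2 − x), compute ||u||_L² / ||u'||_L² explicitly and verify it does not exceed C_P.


||u||_L² / ||u'||_L² = sqrt(14)/4 < C_P = 7/(2*π).

u(x) = -7/4·x^2·(7/2 − x), so u'(x) = 7*x*(3*x - 7)/4.
u(x) = -7/4·x^2·(7/2 − x) vanishes at x = 0 and x = 7/2, so u ∈ H^1_0(0, 7/2). Differentiate via the product rule and integrate the resulting polynomials term by term.
  ∫_0^7/2 u² dx = ∫_0^7/2 (49*x^6/16 - 343*x^5/16 + 2401*x^4/64) dx. Term by term:
    ∫_0^7/2 49*x^6/16 dx = 5764801/2048;  ∫_0^7/2 -343*x^5/16 dx = -40353607/6144;  ∫_0^7/2 2401*x^4/64 dx = 40353607/10240.
  Sum: 5764801/2048 − 40353607/6144 + 40353607/10240 = 5764801/30720.
  ∫_0^7/2 (u')² dx = ∫_0^7/2 (441*x^4/16 - 1029*x^3/8 + 2401*x^2/16) dx. Term by term:
    ∫_0^7/2 441*x^4/16 dx = 7411887/2560;  ∫_0^7/2 -1029*x^3/8 dx = -2470629/512;  ∫_0^7/2 2401*x^2/16 dx = 823543/384.
  Sum: 7411887/2560 − 2470629/512 + 823543/384 = 823543/3840.
∫_0^7/2 u² dx = 5764801/30720, so ||u||_L² = 2401*sqrt(30)/960.
∫_0^7/2 (u')² dx = 823543/3840, so ||u'||_L² = 343*sqrt(105)/240.
Ratio ||u||_L² / ||u'||_L² = sqrt(14)/4.
Sharp Poincaré constant on H^1_0(0, 7/2) is C_P = L/π = 7/(2*π), achieved by sin(2*π/7·x).
A polynomial bump cannot attain the sharp Poincaré constant (only the first sine eigenfunction does), so the ratio is strictly less than C_P, consistent with ||u||_L² ≤ C_P ||u'||_L².


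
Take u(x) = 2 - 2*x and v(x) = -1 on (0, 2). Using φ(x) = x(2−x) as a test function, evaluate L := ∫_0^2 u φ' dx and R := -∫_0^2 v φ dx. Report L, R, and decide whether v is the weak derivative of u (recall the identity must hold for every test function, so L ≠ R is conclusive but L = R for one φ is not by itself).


LHS = 8/3, RHS = 4/3. No, v is not the weak derivative of u.

u(x) = 2 - 2*x, classical derivative u'(x) = -2.
φ(x) = x(2−x), so φ'(x) = 2 - 2*x.
Note φ(0) = φ(2) = 0, so the boundary term u·φ vanishes.
LHS = ∫_0^2 u(x) φ'(x) dx = ∫_0^2 (4*x^2 - 8*x + 4) dx. Term by term:
  ∫_0^2 4*x^2 dx = 32/3;  ∫_0^2 -8*x dx = -16;  ∫_0^2 4 dx = 8.
Sum: 32/3 − 16 + 8 = 8/3.
So LHS = 8/3.
∫_0^2 v(x) φ(x) dx = ∫_0^2 (x^2 - 2*x) dx. Term by term:
  ∫_0^2 x^2 dx = 8/3;  ∫_0^2 -2*x dx = -4.
Sum: 8/3 − 4 = -4/3.
So RHS = -∫_0^2 v(x) φ(x) dx = 4/3.
LHS − RHS = 4/3 ≠ 0, so the identity fails.
(For a valid weak derivative the identity must hold for EVERY test function, in particular this one. The failure shows v is NOT the weak derivative of u.)
Correct weak derivative would be u'(x) = -2.


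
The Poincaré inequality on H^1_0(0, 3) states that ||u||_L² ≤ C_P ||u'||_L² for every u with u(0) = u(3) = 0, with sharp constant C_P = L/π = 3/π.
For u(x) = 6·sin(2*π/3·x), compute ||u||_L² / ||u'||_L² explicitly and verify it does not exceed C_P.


||u||_L² / ||u'||_L² = 3/(2*π) < C_P = 3/π.

u(x) = 6·sin(2*π/3·x), so u'(x) = 4*π*cos(2*π*x/3).
Writing u(x) = A·sin(kπx/L) with A = 6 and k = 2, use ∫_0^L sin²(kπx/L) dx = L/2 and ∫_0^L cos²(kπx/L) dx = L/2.
u² = 36·sin²(2*π/3·x) and (u')² = 16*π^2·cos²(2*π/3·x), and each of sin², cos² integrates to L/2 = 3/2 over (0, 3).
∫_0^3 u² dx = 54, so ||u||_L² = 3*sqrt(6).
∫_0^3 (u')² dx = 24*π^2, so ||u'||_L² = 2*sqrt(6)*π.
Ratio ||u||_L² / ||u'||_L² = 3/(2*π).
Sharp Poincaré constant on H^1_0(0, 3) is C_P = L/π = 3/π, achieved by sin(π/3·x).
This is the k = 2 harmonic; the ratio L/(kπ) is strictly less than C_P = L/π, consistent with the sharp inequality ||u||_L² ≤ C_P ||u'||_L².


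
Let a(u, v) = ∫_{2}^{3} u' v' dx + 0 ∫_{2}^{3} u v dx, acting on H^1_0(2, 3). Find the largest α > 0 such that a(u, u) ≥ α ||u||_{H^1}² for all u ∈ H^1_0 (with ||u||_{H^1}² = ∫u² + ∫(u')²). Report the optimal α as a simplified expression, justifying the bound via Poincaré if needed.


α = π^2/(1 + π^2)

Coercivity of a(·,·) on H^1_0(2, 3) means a(u, u) ≥ α ||u||_{H^1}² for every u ∈ H^1_0.
The interval has length L = 1, and Poincaré/coercivity depend only on L. Here a(u, u) = ∫(u')² + (0)·∫u².
Here c = 0, so a(u,u) = ∫(u')² alone. The condition a(u,u) ≥ α||u||_{H^1}² reads (1−α)∫(u')² ≥ (α−c)∫u². Any admissible α is ≤ 1 (rapidly oscillating u have ∫u²/∫(u')² → 0), and α = 1 would force 0 ≥ (1−c)∫u², impossible since c < 1; so 1−α > 0. By the sharp Poincaré inequality on H^1_0 of an interval of length L, ∫(u')² ≥ (π/L)²∫u² with equality for the first sine mode sin(π(x−x₀)/L) (x₀ the left endpoint), so the inequality holds for all u iff (1−α)(π/L)² ≥ α − c, i.e. α ≤ ((π/L)² + c)/((π/L)² + 1) = (1 + c(L/π)²)/(1 + (L/π)²). (Direct route, valid since c ≤ 0: Poincaré gives c∫u² ≥ c(L/π)²∫(u')², so a(u,u) ≥ (1 + c(L/π)²)∫(u')², while ||u||_{H^1}² ≤ (1 + (L/π)²)∫(u')²; dividing yields the same α.) With (π/L)² = π^2 and c = 0, the largest admissible constant is α = ((π/L)² + c)/((π/L)² + 1).
Simplifying, α = π^2/(1 + π^2).


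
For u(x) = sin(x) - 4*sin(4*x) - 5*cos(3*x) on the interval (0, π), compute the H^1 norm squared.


||u||_{H^1(0,π)}^2 = 3200/7 + 262*π

u'(x) = 15*sin(3*x) + cos(x) - 16*cos(4*x).
Expand u² and (u')² and integrate term by term on (0, π), using: for integers n ≥ 1, ∫_0^π sin²(nx) dx = ∫_0^π cos²(nx) dx = π/2; for n ≠ n', ∫_0^π sin(nx)sin(n'x) dx = ∫_0^π cos(nx)cos(n'x) dx = 0; and by product-to-sum, ∫_0^π sin(nx)cos(n'x) dx = ½∫_0^π [sin((n+n')x) + sin((n−n')x)] dx, which is 0 when n+n' is even and 2n/(n²−n'²) when n+n' is odd (it need not vanish on (0, π)).
  u² squared terms: (-5)²·∫cos(3x)² dx = 25·π/2 = 25*π/2;  (-4)²·∫sin(4x)² dx = 16·π/2 = 8*π;  (1)²·∫sin(x)² dx = 1·π/2 = π/2.
  u² cross terms: 2·(-5)·(-4)·∫cos(3x)·sin(4x) dx = 40·(8/7) = 320/7;  2·(-5)·(1)·∫cos(3x)·sin(x) dx = -10·(0) = 0;  2·(-4)·(1)·∫sin(4x)·sin(x) dx = -8·(0) = 0.
  So ∫_0^π u² dx = 25*π/2 + 8*π + π/2 + 320/7 + 0 + 0 = 320/7 + 21*π.
  (u')² squared terms: (-16)²·∫cos(4x)² dx = 256·π/2 = 128*π;  (15)²·∫sin(3x)² dx = 225·π/2 = 225*π/2;  (1)²·∫cos(x)² dx = 1·π/2 = π/2.
  (u')² cross terms: 2·(-16)·(15)·∫cos(4x)·sin(3x) dx = -480·(-6/7) = 2880/7;  2·(-16)·(1)·∫cos(4x)·cos(x) dx = -32·(0) = 0;  2·(15)·(1)·∫sin(3x)·cos(x) dx = 30·(0) = 0.
  So ∫_0^π (u')² dx = 128*π + 225*π/2 + π/2 + 2880/7 + 0 + 0 = 2880/7 + 241*π.
||u||_{H^1}^2 = (320/7 + 21*π) + (2880/7 + 241*π) = 3200/7 + 262*π.


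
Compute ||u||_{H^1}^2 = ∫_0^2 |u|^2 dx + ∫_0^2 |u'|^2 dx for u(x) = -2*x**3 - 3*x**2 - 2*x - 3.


||u||_{H^1}^2 = 130306/105

The H^1 norm (squared) on an interval (0, L) is
  ||u||_{H^1}^2 = ∫_0^L u(x)^2 dx + ∫_0^L u'(x)^2 dx.
Compute u'(x) = -6*x**2 - 6*x - 2.
Then u(x)^2 = 4*x**6 + 12*x**5 + 17*x**4 + 24*x**3 + 22*x**2 + 12*x + 9 and u'(x)^2 = 36*x**4 + 72*x**3 + 60*x**2 + 24*x + 4.
Integrate each monomial from 0 to 2 using ∫_0^2 c·x^n dx = c·2^(n+1)/(n+1):
  ∫_0^2 u(x)^2 dx = ∫_0^2 (4*x^6 + 12*x^5 + 17*x^4 + 24*x^3 + 22*x^2 + 12*x + 9) dx. Term by term:
    ∫_0^2 4*x^6 dx = 512/7;  ∫_0^2 12*x^5 dx = 128;  ∫_0^2 17*x^4 dx = 544/5;
    ∫_0^2 24*x^3 dx = 96;  ∫_0^2 22*x^2 dx = 176/3;  ∫_0^2 12*x dx = 24;
    ∫_0^2 9 dx = 18.
  Sum: 512/7 + 128 + 544/5 + 96 + 176/3 + 24 + 18 = 53194/105.
  ∫_0^2 u'(x)^2 dx = ∫_0^2 (36*x^4 + 72*x^3 + 60*x^2 + 24*x + 4) dx. Term by term:
    ∫_0^2 36*x^4 dx = 1152/5;  ∫_0^2 72*x^3 dx = 288;  ∫_0^2 60*x^2 dx = 160;
    ∫_0^2 24*x dx = 48;  ∫_0^2 4 dx = 8.
  Sum: 1152/5 + 288 + 160 + 48 + 8 = 3672/5.
Adding: ||u||_{H^1}^2 = 53194/105 + 3672/5 = 130306/105.


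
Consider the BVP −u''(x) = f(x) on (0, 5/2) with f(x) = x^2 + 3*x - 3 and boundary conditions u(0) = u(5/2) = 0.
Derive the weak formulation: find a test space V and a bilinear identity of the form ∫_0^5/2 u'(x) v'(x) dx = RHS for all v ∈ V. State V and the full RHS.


V = H^1_0(0, 5/2) (so v(0) = v(5/2) = 0); weak form: ∫_0^5/2 u'v' dx = ∫_0^5/2 (x^2 + 3*x - 3) v dx for all v ∈ V.

Multiply both sides by a test function v and integrate from 0 to 5/2:
  ∫_0^5/2 −u''(x) v(x) dx = ∫_0^5/2 f(x) v(x) dx.
Integrate the LHS by parts once:
  ∫_0^5/2 −u'' v dx = −[u'(x) v(x)]_0^5/2 + ∫_0^5/2 u'(x) v'(x) dx.
Thus ∫_0^5/2 u'(x) v'(x) dx = ∫_0^5/2 f(x) v(x) dx + [u'(x) v(x)]_0^5/2.
Choose V so that boundary terms are either known or forced to vanish.
u is Dirichlet: u(0) = u(5/2) = 0. Let V = H^1_0(0, 5/2); then v(0) = v(5/2) = 0, and [u' v]_0^5/2 = 0.
Weak formulation: find u (satisfying any essential BC) such that ∫_0^5/2 u'(x) v'(x) dx = ∫_0^5/2 f v dx for all v ∈ V.
Substituting f(x) = x^2 + 3*x - 3, the right-hand side is ∫_0^5/2 (x^2 + 3*x - 3) v dx.


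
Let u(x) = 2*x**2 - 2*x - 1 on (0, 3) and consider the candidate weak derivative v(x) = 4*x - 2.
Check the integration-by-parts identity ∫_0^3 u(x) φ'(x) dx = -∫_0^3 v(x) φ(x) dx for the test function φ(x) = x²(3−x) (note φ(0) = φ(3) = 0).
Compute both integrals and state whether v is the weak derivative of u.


LHS = -351/10, RHS = -351/10. Yes, v = u' weakly.

u(x) = 2*x**2 - 2*x - 1, classical derivative u'(x) = 4*x - 2.
φ(x) = x²(3−x), so φ'(x) = 3*x*(2 - x).
Note φ(0) = φ(3) = 0, so the boundary term u·φ vanishes.
LHS = ∫_0^3 u(x) φ'(x) dx = ∫_0^3 (-6*x^4 + 18*x^3 - 9*x^2 - 6*x) dx. Term by term:
  ∫_0^3 -6*x^4 dx = -1458/5;  ∫_0^3 18*x^3 dx = 729/2;  ∫_0^3 -9*x^2 dx = -81;
  ∫_0^3 -6*x dx = -27.
Sum: -1458/5 + 729/2 − 81 − 27 = -351/10.
So LHS = -351/10.
∫_0^3 v(x) φ(x) dx = ∫_0^3 (-4*x^4 + 14*x^3 - 6*x^2) dx. Term by term:
  ∫_0^3 -4*x^4 dx = -972/5;  ∫_0^3 14*x^3 dx = 567/2;  ∫_0^3 -6*x^2 dx = -54.
Sum: -972/5 + 567/2 − 54 = 351/10.
So RHS = -∫_0^3 v(x) φ(x) dx = -351/10.
LHS = RHS, so the identity holds for this test φ.
Moreover u is smooth here and v(x) = u'(x) = 4*x - 2 pointwise, so the identity holds for every test function. Hence v is the weak derivative of u.


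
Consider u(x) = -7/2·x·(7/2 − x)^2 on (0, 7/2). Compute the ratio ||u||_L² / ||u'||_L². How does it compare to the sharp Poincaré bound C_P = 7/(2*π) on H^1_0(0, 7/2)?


||u||_L² / ||u'||_L² = sqrt(14)/4 < C_P = 7/(2*π).

u(x) = -7/2·x·(7/2 − x)^2, so u'(x) = -21*x^2/2 + 49*x - 343/8.
u(x) = -7/2·x·(7/2 − x)^2 vanishes at x = 0 and x = 7/2, so u ∈ H^1_0(0, 7/2). Differentiate via the product rule and integrate the resulting polynomials term by term.
  ∫_0^7/2 u² dx = ∫_0^7/2 (49*x^6/4 - 343*x^5/2 + 7203*x^4/8 - 16807*x^3/8 + 117649*x^2/64) dx. Term by term:
    ∫_0^7/2 49*x^6/4 dx = 5764801/512;  ∫_0^7/2 -343*x^5/2 dx = -40353607/768;  ∫_0^7/2 7203*x^4/8 dx = 121060821/1280;
    ∫_0^7/2 -16807*x^3/8 dx = -40353607/512;  ∫_0^7/2 117649*x^2/64 dx = 40353607/1536.
  Sum: 5764801/512 − 40353607/768 + 121060821/1280 − 40353607/512 + 40353607/1536 = 5764801/7680.
  ∫_0^7/2 (u')² dx = ∫_0^7/2 (441*x^4/4 - 1029*x^3 + 26411*x^2/8 - 16807*x/4 + 117649/64) dx. Term by term:
    ∫_0^7/2 441*x^4/4 dx = 7411887/640;  ∫_0^7/2 -1029*x^3 dx = -2470629/64;  ∫_0^7/2 26411*x^2/8 dx = 9058973/192;
    ∫_0^7/2 -16807*x/4 dx = -823543/32;  ∫_0^7/2 117649/64 dx = 823543/128.
  Sum: 7411887/640 − 2470629/64 + 9058973/192 − 823543/32 + 823543/128 = 823543/960.
∫_0^7/2 u² dx = 5764801/7680, so ||u||_L² = 2401*sqrt(30)/480.
∫_0^7/2 (u')² dx = 823543/960, so ||u'||_L² = 343*sqrt(105)/120.
Ratio ||u||_L² / ||u'||_L² = sqrt(14)/4.
Sharp Poincaré constant on H^1_0(0, 7/2) is C_P = L/π = 7/(2*π), achieved by sin(2*π/7·x).
A polynomial bump cannot attain the sharp Poincaré constant (only the first sine eigenfunction does), so the ratio is strictly less than C_P, consistent with ||u||_L² ≤ C_P ||u'||_L².


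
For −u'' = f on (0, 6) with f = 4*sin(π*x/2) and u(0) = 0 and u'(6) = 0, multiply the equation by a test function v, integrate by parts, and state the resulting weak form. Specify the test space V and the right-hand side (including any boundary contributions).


V = {v ∈ H^1(0, 6) : v(0) = 0} (test functions vanish at x = 0 where u is specified); weak form: ∫_0^6 u'v' dx = ∫_0^6 (4*sin(π*x/2)) v dx for all v ∈ V.

Multiply both sides by a test function v and integrate from 0 to 6:
  ∫_0^6 −u''(x) v(x) dx = ∫_0^6 f(x) v(x) dx.
Integrate the LHS by parts once:
  ∫_0^6 −u'' v dx = −[u'(x) v(x)]_0^6 + ∫_0^6 u'(x) v'(x) dx.
Thus ∫_0^6 u'(x) v'(x) dx = ∫_0^6 f(x) v(x) dx + [u'(x) v(x)]_0^6.
Choose V so that boundary terms are either known or forced to vanish.
Mixed BC: u(0) = 0 (Dirichlet) and u'(6) = 0 (Neumann). Define V = {v ∈ H^1(0, 6) : v(0) = 0}. Then [u' v]_0^6 = u'(6)·v(6) − u'(0)·0 = 0.
Weak formulation: find u (satisfying any essential BC) such that ∫_0^6 u'(x) v'(x) dx = ∫_0^6 f v dx for all v ∈ V (Dirichlet at 0 absorbed into V; the Neumann datum at x = 6 is zero, so no boundary term remains).
Substituting f(x) = 4*sin(π*x/2), the right-hand side is ∫_0^6 (4*sin(π*x/2)) v dx.


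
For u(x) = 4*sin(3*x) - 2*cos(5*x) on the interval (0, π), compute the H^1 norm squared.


||u||_{H^1(0,π)}^2 = 132*π

u'(x) = 10*sin(5*x) + 12*cos(3*x).
Expand u² and (u')² and integrate term by term on (0, π), using: for integers n ≥ 1, ∫_0^π sin²(nx) dx = ∫_0^π cos²(nx) dx = π/2; for n ≠ n', ∫_0^π sin(nx)sin(n'x) dx = ∫_0^π cos(nx)cos(n'x) dx = 0; and by product-to-sum, ∫_0^π sin(nx)cos(n'x) dx = ½∫_0^π [sin((n+n')x) + sin((n−n')x)] dx, which is 0 when n+n' is even and 2n/(n²−n'²) when n+n' is odd (it need not vanish on (0, π)).
  u² squared terms: (-2)²·∫cos(5x)² dx = 4·π/2 = 2*π;  (4)²·∫sin(3x)² dx = 16·π/2 = 8*π.
  u² cross terms: 2·(-2)·(4)·∫cos(5x)·sin(3x) dx = -16·(0) = 0.
  So ∫_0^π u² dx = 2*π + 8*π + 0 = 10*π.
  (u')² squared terms: (10)²·∫sin(5x)² dx = 100·π/2 = 50*π;  (12)²·∫cos(3x)² dx = 144·π/2 = 72*π.
  (u')² cross terms: 2·(10)·(12)·∫sin(5x)·cos(3x) dx = 240·(0) = 0.
  So ∫_0^π (u')² dx = 50*π + 72*π + 0 = 122*π.
||u||_{H^1}^2 = (10*π) + (122*π) = 132*π.


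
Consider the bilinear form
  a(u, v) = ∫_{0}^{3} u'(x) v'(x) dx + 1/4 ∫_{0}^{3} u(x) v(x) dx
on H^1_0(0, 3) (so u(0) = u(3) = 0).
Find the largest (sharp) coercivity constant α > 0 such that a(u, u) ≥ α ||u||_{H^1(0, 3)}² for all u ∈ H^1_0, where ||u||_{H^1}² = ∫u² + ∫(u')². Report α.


α = (9/4 + π^2)/(9 + π^2)

Coercivity of a(·,·) on H^1_0(0, 3) means a(u, u) ≥ α ||u||_{H^1}² for every u ∈ H^1_0.
The interval has length L = 3, and Poincaré/coercivity depend only on L. Here a(u, u) = ∫(u')² + (1/4)·∫u².
Here 0 < c = 1/4 < 1. The condition a(u,u) ≥ α||u||_{H^1}² reads (1−α)∫(u')² ≥ (α−c)∫u². Any admissible α is ≤ 1 (rapidly oscillating u have ∫u²/∫(u')² → 0), and α = 1 would force 0 ≥ (1−c)∫u², impossible since c < 1; so 1−α > 0. By the sharp Poincaré inequality on H^1_0 of an interval of length L, ∫(u')² ≥ (π/L)²∫u² with equality for the first sine mode sin(π(x−x₀)/L) (x₀ the left endpoint), so the inequality holds for all u iff (1−α)(π/L)² ≥ α − c, i.e. α ≤ ((π/L)² + c)/((π/L)² + 1) = (1 + c(L/π)²)/(1 + (L/π)²). With (π/L)² = π^2/9 and c = 1/4, the largest admissible constant is α = ((π/L)² + c)/((π/L)² + 1).
Simplifying, α = (9/4 + π^2)/(9 + π^2).


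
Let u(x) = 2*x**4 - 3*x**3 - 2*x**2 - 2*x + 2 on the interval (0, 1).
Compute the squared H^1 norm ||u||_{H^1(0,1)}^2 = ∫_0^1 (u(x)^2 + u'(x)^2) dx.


||u||_{H^1}^2 = 18961/630

The H^1 norm (squared) on an interval (0, L) is
  ||u||_{H^1}^2 = ∫_0^L u(x)^2 dx + ∫_0^L u'(x)^2 dx.
Compute u'(x) = 8*x**3 - 9*x**2 - 4*x - 2.
Then u(x)^2 = 4*x**8 - 12*x**7 + x**6 + 4*x**5 + 24*x**4 - 4*x**3 - 4*x**2 - 8*x + 4 and u'(x)^2 = 64*x**6 - 144*x**5 + 17*x**4 + 40*x**3 + 52*x**2 + 16*x + 4.
Integrate each monomial from 0 to 1 using ∫_0^1 c·x^n dx = c·1^(n+1)/(n+1):
  ∫_0^1 u(x)^2 dx = ∫_0^1 (4*x^8 - 12*x^7 + x^6 + 4*x^5 + 24*x^4 - 4*x^3 - 4*x^2 - 8*x + 4) dx. Term by term:
    ∫_0^1 4*x^8 dx = 4/9;  ∫_0^1 -12*x^7 dx = -3/2;  ∫_0^1 x^6 dx = 1/7;
    ∫_0^1 4*x^5 dx = 2/3;  ∫_0^1 24*x^4 dx = 24/5;  ∫_0^1 -4*x^3 dx = -1;
    ∫_0^1 -4*x^2 dx = -4/3;  ∫_0^1 -8*x dx = -4;  ∫_0^1 4 dx = 4.
  Sum: 4/9 − 3/2 + 1/7 + 2/3 + 24/5 − 1 − 4/3 − 4 + 4 = 1399/630.
  ∫_0^1 u'(x)^2 dx = ∫_0^1 (64*x^6 - 144*x^5 + 17*x^4 + 40*x^3 + 52*x^2 + 16*x + 4) dx. Term by term:
    ∫_0^1 64*x^6 dx = 64/7;  ∫_0^1 -144*x^5 dx = -24;  ∫_0^1 17*x^4 dx = 17/5;
    ∫_0^1 40*x^3 dx = 10;  ∫_0^1 52*x^2 dx = 52/3;  ∫_0^1 16*x dx = 8;
    ∫_0^1 4 dx = 4.
  Sum: 64/7 − 24 + 17/5 + 10 + 52/3 + 8 + 4 = 2927/105.
Adding: ||u||_{H^1}^2 = 1399/630 + 2927/105 = 18961/630.


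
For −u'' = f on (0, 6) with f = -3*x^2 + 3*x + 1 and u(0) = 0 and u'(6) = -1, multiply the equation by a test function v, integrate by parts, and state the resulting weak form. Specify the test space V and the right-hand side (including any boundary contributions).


V = {v ∈ H^1(0, 6) : v(0) = 0} (test functions vanish at x = 0 where u is specified); weak form: ∫_0^6 u'v' dx = ∫_0^6 (-3*x^2 + 3*x + 1) v dx − v(6) for all v ∈ V.

Multiply both sides by a test function v and integrate from 0 to 6:
  ∫_0^6 −u''(x) v(x) dx = ∫_0^6 f(x) v(x) dx.
Integrate the LHS by parts once:
  ∫_0^6 −u'' v dx = −[u'(x) v(x)]_0^6 + ∫_0^6 u'(x) v'(x) dx.
Thus ∫_0^6 u'(x) v'(x) dx = ∫_0^6 f(x) v(x) dx + [u'(x) v(x)]_0^6.
Choose V so that boundary terms are either known or forced to vanish.
Mixed BC: u(0) = 0 (Dirichlet) and u'(6) = -1 (Neumann). Define V = {v ∈ H^1(0, 6) : v(0) = 0}. Then [u' v]_0^6 = u'(6)·v(6) − u'(0)·0 = − v(6).
Weak formulation: find u (satisfying any essential BC) such that ∫_0^6 u'(x) v'(x) dx = ∫_0^6 f v dx − v(6) for all v ∈ V (Dirichlet at 0 absorbed into V; Neumann datum at x = 6 contributes the boundary term).
Substituting f(x) = -3*x^2 + 3*x + 1, the right-hand side is ∫_0^6 (-3*x^2 + 3*x + 1) v dx − v(6).


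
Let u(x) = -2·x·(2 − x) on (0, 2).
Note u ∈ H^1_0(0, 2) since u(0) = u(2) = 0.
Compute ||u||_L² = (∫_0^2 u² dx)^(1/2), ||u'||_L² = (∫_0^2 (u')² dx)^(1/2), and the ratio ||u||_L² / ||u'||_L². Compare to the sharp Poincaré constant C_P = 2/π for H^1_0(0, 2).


||u||_L² / ||u'||_L² = sqrt(10)/5 < C_P = 2/π.

u(x) = -2·x·(2 − x), so u'(x) = 4*x - 4.
u(x) = -2·x·(2 − x) vanishes at x = 0 and x = 2, so u ∈ H^1_0(0, 2). Differentiate via the product rule and integrate the resulting polynomials term by term.
  ∫_0^2 u² dx = ∫_0^2 (4*x^4 - 16*x^3 + 16*x^2) dx. Term by term:
    ∫_0^2 4*x^4 dx = 128/5;  ∫_0^2 -16*x^3 dx = -64;  ∫_0^2 16*x^2 dx = 128/3.
  Sum: 128/5 − 64 + 128/3 = 64/15.
  ∫_0^2 (u')² dx = ∫_0^2 (16*x^2 - 32*x + 16) dx. Term by term:
    ∫_0^2 16*x^2 dx = 128/3;  ∫_0^2 -32*x dx = -64;  ∫_0^2 16 dx = 32.
  Sum: 128/3 − 64 + 32 = 32/3.
∫_0^2 u² dx = 64/15, so ||u||_L² = 8*sqrt(15)/15.
∫_0^2 (u')² dx = 32/3, so ||u'||_L² = 4*sqrt(6)/3.
Ratio ||u||_L² / ||u'||_L² = sqrt(10)/5.
Sharp Poincaré constant on H^1_0(0, 2) is C_P = L/π = 2/π, achieved by sin(π/2·x).
A polynomial bump cannot attain the sharp Poincaré constant (only the first sine eigenfunction does), so the ratio is strictly less than C_P, consistent with ||u||_L² ≤ C_P ||u'||_L².


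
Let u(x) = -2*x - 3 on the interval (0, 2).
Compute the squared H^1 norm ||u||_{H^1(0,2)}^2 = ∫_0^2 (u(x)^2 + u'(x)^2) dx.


||u||_{H^1}^2 = 182/3

The H^1 norm (squared) on an interval (0, L) is
  ||u||_{H^1}^2 = ∫_0^L u(x)^2 dx + ∫_0^L u'(x)^2 dx.
Compute u'(x) = -2.
Then u(x)^2 = 4*x**2 + 12*x + 9 and u'(x)^2 = 4.
Integrate each monomial from 0 to 2 using ∫_0^2 c·x^n dx = c·2^(n+1)/(n+1):
  ∫_0^2 u(x)^2 dx = ∫_0^2 (4*x^2 + 12*x + 9) dx. Term by term:
    ∫_0^2 4*x^2 dx = 32/3;  ∫_0^2 12*x dx = 24;  ∫_0^2 9 dx = 18.
  Sum: 32/3 + 24 + 18 = 158/3.
  ∫_0^2 u'(x)^2 dx = ∫_0^2 (4) dx. Term by term:
    ∫_0^2 4 dx = 8.
Adding: ||u||_{H^1}^2 = 158/3 + 8 = 182/3.


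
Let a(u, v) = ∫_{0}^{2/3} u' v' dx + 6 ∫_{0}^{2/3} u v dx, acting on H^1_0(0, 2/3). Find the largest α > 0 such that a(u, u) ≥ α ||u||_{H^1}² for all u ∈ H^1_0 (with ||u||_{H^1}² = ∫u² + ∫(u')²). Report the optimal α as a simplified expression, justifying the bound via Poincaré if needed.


α = 1

Coercivity of a(·,·) on H^1_0(0, 2/3) means a(u, u) ≥ α ||u||_{H^1}² for every u ∈ H^1_0.
The interval has length L = 2/3, and Poincaré/coercivity depend only on L. Here a(u, u) = ∫(u')² + (6)·∫u².
Here c = 6 ≥ 1, so a(u,u) = ∫(u')² + c∫u² ≥ ∫(u')² + ∫u² = ||u||_{H^1}², i.e. α = 1 works. No larger α is possible: a(u,u) ≥ α||u||_{H^1}² means (1−α)∫(u')² ≥ (α−c)∫u², and for the modes u_n = sin(nπ(x−x₀)/L) (x₀ the left endpoint) one has ∫u_n²/∫(u_n')² = (L/(nπ))² → 0, so a(u_n,u_n)/||u_n||_{H^1}² → 1. Hence the optimal constant is α = 1.
Therefore α = 1.


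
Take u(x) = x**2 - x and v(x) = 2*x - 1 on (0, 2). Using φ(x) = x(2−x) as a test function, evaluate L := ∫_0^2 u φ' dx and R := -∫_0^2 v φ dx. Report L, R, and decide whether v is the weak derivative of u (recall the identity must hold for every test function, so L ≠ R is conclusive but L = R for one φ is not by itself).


LHS = -4/3, RHS = -4/3. Yes, v = u' weakly.

u(x) = x**2 - x, classical derivative u'(x) = 2*x - 1.
φ(x) = x(2−x), so φ'(x) = 2 - 2*x.
Note φ(0) = φ(2) = 0, so the boundary term u·φ vanishes.
LHS = ∫_0^2 u(x) φ'(x) dx = ∫_0^2 (-2*x^3 + 4*x^2 - 2*x) dx. Term by term:
  ∫_0^2 -2*x^3 dx = -8;  ∫_0^2 4*x^2 dx = 32/3;  ∫_0^2 -2*x dx = -4.
Sum: -8 + 32/3 − 4 = -4/3.
So LHS = -4/3.
∫_0^2 v(x) φ(x) dx = ∫_0^2 (-2*x^3 + 5*x^2 - 2*x) dx. Term by term:
  ∫_0^2 -2*x^3 dx = -8;  ∫_0^2 5*x^2 dx = 40/3;  ∫_0^2 -2*x dx = -4.
Sum: -8 + 40/3 − 4 = 4/3.
So RHS = -∫_0^2 v(x) φ(x) dx = -4/3.
LHS = RHS, so the identity holds for this test φ.
Moreover u is smooth here and v(x) = u'(x) = 2*x - 1 pointwise, so the identity holds for every test function. Hence v is the weak derivative of u.


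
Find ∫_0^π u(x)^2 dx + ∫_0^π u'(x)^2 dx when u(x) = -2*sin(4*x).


||u||_{H^1(0,π)}^2 = 34*π

u'(x) = -8*cos(4*x).
Expand u² and (u')² and integrate term by term on (0, π), using: for integers n ≥ 1, ∫_0^π sin²(nx) dx = ∫_0^π cos²(nx) dx = π/2; for n ≠ n', ∫_0^π sin(nx)sin(n'x) dx = ∫_0^π cos(nx)cos(n'x) dx = 0; and by product-to-sum, ∫_0^π sin(nx)cos(n'x) dx = ½∫_0^π [sin((n+n')x) + sin((n−n')x)] dx, which is 0 when n+n' is even and 2n/(n²−n'²) when n+n' is odd (it need not vanish on (0, π)).
  u² squared terms: (-2)²·∫sin(4x)² dx = 4·π/2 = 2*π.
  So ∫_0^π u² dx = 2*π.
  (u')² squared terms: (-8)²·∫cos(4x)² dx = 64·π/2 = 32*π.
  So ∫_0^π (u')² dx = 32*π.
||u||_{H^1}^2 = (2*π) + (32*π) = 34*π.


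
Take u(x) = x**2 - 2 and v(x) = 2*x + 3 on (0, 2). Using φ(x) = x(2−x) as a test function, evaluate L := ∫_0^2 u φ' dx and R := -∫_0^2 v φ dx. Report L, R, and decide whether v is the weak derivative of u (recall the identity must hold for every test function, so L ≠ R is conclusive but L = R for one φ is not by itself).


LHS = -8/3, RHS = -20/3. No, v is not the weak derivative of u.

u(x) = x**2 - 2, classical derivative u'(x) = 2*x.
φ(x) = x(2−x), so φ'(x) = 2 - 2*x.
Note φ(0) = φ(2) = 0, so the boundary term u·φ vanishes.
LHS = ∫_0^2 u(x) φ'(x) dx = ∫_0^2 (-2*x^3 + 2*x^2 + 4*x - 4) dx. Term by term:
  ∫_0^2 -2*x^3 dx = -8;  ∫_0^2 2*x^2 dx = 16/3;  ∫_0^2 4*x dx = 8;
  ∫_0^2 -4 dx = -8.
Sum: -8 + 16/3 + 8 − 8 = -8/3.
So LHS = -8/3.
∫_0^2 v(x) φ(x) dx = ∫_0^2 (-2*x^3 + x^2 + 6*x) dx. Term by term:
  ∫_0^2 -2*x^3 dx = -8;  ∫_0^2 x^2 dx = 8/3;  ∫_0^2 6*x dx = 12.
Sum: -8 + 8/3 + 12 = 20/3.
So RHS = -∫_0^2 v(x) φ(x) dx = -20/3.
LHS − RHS = 4 ≠ 0, so the identity fails.
(For a valid weak derivative the identity must hold for EVERY test function, in particular this one. The failure shows v is NOT the weak derivative of u.)
Correct weak derivative would be u'(x) = 2*x.


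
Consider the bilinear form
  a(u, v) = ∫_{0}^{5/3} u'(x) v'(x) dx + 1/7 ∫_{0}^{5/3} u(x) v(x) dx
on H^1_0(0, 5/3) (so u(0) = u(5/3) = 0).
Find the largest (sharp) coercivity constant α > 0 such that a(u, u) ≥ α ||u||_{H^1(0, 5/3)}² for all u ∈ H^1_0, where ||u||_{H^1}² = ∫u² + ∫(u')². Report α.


α = (25 + 63*π^2)/(7*(25 + 9*π^2))

Coercivity of a(·,·) on H^1_0(0, 5/3) means a(u, u) ≥ α ||u||_{H^1}² for every u ∈ H^1_0.
The interval has length L = 5/3, and Poincaré/coercivity depend only on L. Here a(u, u) = ∫(u')² + (1/7)·∫u².
Here 0 < c = 1/7 < 1. The condition a(u,u) ≥ α||u||_{H^1}² reads (1−α)∫(u')² ≥ (α−c)∫u². Any admissible α is ≤ 1 (rapidly oscillating u have ∫u²/∫(u')² → 0), and α = 1 would force 0 ≥ (1−c)∫u², impossible since c < 1; so 1−α > 0. By the sharp Poincaré inequality on H^1_0 of an interval of length L, ∫(u')² ≥ (π/L)²∫u² with equality for the first sine mode sin(π(x−x₀)/L) (x₀ the left endpoint), so the inequality holds for all u iff (1−α)(π/L)² ≥ α − c, i.e. α ≤ ((π/L)² + c)/((π/L)² + 1) = (1 + c(L/π)²)/(1 + (L/π)²). With (π/L)² = 9*π^2/25 and c = 1/7, the largest admissible constant is α = ((π/L)² + c)/((π/L)² + 1).
Simplifying, α = (25 + 63*π^2)/(7*(25 + 9*π^2)).


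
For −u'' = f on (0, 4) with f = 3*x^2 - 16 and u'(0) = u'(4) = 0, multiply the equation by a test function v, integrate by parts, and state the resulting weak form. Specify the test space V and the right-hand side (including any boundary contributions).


V = H^1(0, 4) (no boundary constraint on v; u is determined up to an additive constant); weak form: ∫_0^4 u'v' dx = ∫_0^4 (3*x^2 - 16) v dx for all v ∈ V.

Multiply both sides by a test function v and integrate from 0 to 4:
  ∫_0^4 −u''(x) v(x) dx = ∫_0^4 f(x) v(x) dx.
Integrate the LHS by parts once:
  ∫_0^4 −u'' v dx = −[u'(x) v(x)]_0^4 + ∫_0^4 u'(x) v'(x) dx.
Thus ∫_0^4 u'(x) v'(x) dx = ∫_0^4 f(x) v(x) dx + [u'(x) v(x)]_0^4.
Choose V so that boundary terms are either known or forced to vanish.
u has homogeneous Neumann: u'(0) = u'(4) = 0. So [u' v]_0^4 = 0·v(4) − 0·v(0) = 0 for any v; take V = H^1(0, 4).
Weak formulation: find u (satisfying any essential BC) such that ∫_0^4 u'(x) v'(x) dx = ∫_0^4 f v dx for all v ∈ V (homogeneous Neumann, so boundary terms vanish).
Substituting f(x) = 3*x^2 - 16, the right-hand side is ∫_0^4 (3*x^2 - 16) v dx.
Compatibility check (pure Neumann): taking v ≡ 1 ∈ V gives 0 = ∫_0^4 f dx + (0) − (0), i.e. ∫_0^4 f dx must equal u'(0) − u'(4) = 0. Indeed ∫_0^4 (3*x^2 - 16) dx = 0, so the data are compatible. The solution is then unique only up to an additive constant (fix it e.g. by requiring ∫_0^4 u dx = 0).


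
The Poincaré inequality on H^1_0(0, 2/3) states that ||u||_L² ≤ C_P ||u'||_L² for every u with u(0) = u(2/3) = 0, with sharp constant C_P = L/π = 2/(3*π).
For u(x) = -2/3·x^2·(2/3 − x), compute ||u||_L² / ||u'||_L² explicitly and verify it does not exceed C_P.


||u||_L² / ||u'||_L² = sqrt(14)/21 < C_P = 2/(3*π).

u(x) = -2/3·x^2·(2/3 − x), so u'(x) = 2*x*(9*x - 4)/9.
u(x) = -2/3·x^2·(2/3 − x) vanishes at x = 0 and x = 2/3, so u ∈ H^1_0(0, 2/3). Differentiate via the product rule and integrate the resulting polynomials term by term.
  ∫_0^2/3 u² dx = ∫_0^2/3 (4*x^6/9 - 16*x^5/27 + 16*x^4/81) dx. Term by term:
    ∫_0^2/3 4*x^6/9 dx = 512/137781;  ∫_0^2/3 -16*x^5/27 dx = -512/59049;  ∫_0^2/3 16*x^4/81 dx = 512/98415.
  Sum: 512/137781 − 512/59049 + 512/98415 = 512/2066715.
  ∫_0^2/3 (u')² dx = ∫_0^2/3 (4*x^4 - 32*x^3/9 + 64*x^2/81) dx. Term by term:
    ∫_0^2/3 4*x^4 dx = 128/1215;  ∫_0^2/3 -32*x^3/9 dx = -128/729;  ∫_0^2/3 64*x^2/81 dx = 512/6561.
  Sum: 128/1215 − 128/729 + 512/6561 = 256/32805.
∫_0^2/3 u² dx = 512/2066715, so ||u||_L² = 16*sqrt(70)/8505.
∫_0^2/3 (u')² dx = 256/32805, so ||u'||_L² = 16*sqrt(5)/405.
Ratio ||u||_L² / ||u'||_L² = sqrt(14)/21.
Sharp Poincaré constant on H^1_0(0, 2/3) is C_P = L/π = 2/(3*π), achieved by sin(3*π/2·x).
A polynomial bump cannot attain the sharp Poincaré constant (only the first sine eigenfunction does), so the ratio is strictly less than C_P, consistent with ||u||_L² ≤ C_P ||u'||_L².


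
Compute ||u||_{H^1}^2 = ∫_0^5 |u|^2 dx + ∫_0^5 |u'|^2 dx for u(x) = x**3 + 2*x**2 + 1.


||u||_{H^1}^2 = 484445/14

The H^1 norm (squared) on an interval (0, L) is
  ||u||_{H^1}^2 = ∫_0^L u(x)^2 dx + ∫_0^L u'(x)^2 dx.
Compute u'(x) = 3*x**2 + 4*x.
Then u(x)^2 = x**6 + 4*x**5 + 4*x**4 + 2*x**3 + 4*x**2 + 1 and u'(x)^2 = 9*x**4 + 24*x**3 + 16*x**2.
Integrate each monomial from 0 to 5 using ∫_0^5 c·x^n dx = c·5^(n+1)/(n+1):
  ∫_0^5 u(x)^2 dx = ∫_0^5 (x^6 + 4*x^5 + 4*x^4 + 2*x^3 + 4*x^2 + 1) dx. Term by term:
    ∫_0^5 x^6 dx = 78125/7;  ∫_0^5 4*x^5 dx = 31250/3;  ∫_0^5 4*x^4 dx = 2500;
    ∫_0^5 2*x^3 dx = 625/2;  ∫_0^5 4*x^2 dx = 500/3;  ∫_0^5 1 dx = 5.
  Sum: 78125/7 + 31250/3 + 2500 + 625/2 + 500/3 + 5 = 1031585/42.
  ∫_0^5 u'(x)^2 dx = ∫_0^5 (9*x^4 + 24*x^3 + 16*x^2) dx. Term by term:
    ∫_0^5 9*x^4 dx = 5625;  ∫_0^5 24*x^3 dx = 3750;  ∫_0^5 16*x^2 dx = 2000/3.
  Sum: 5625 + 3750 + 2000/3 = 30125/3.
Adding: ||u||_{H^1}^2 = 1031585/42 + 30125/3 = 484445/14.


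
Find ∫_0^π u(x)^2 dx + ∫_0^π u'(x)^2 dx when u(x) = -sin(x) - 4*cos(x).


||u||_{H^1(0,π)}^2 = 17*π

u'(x) = 4*sin(x) - cos(x).
Expand u² and (u')² and integrate term by term on (0, π), using: for integers n ≥ 1, ∫_0^π sin²(nx) dx = ∫_0^π cos²(nx) dx = π/2; for n ≠ n', ∫_0^π sin(nx)sin(n'x) dx = ∫_0^π cos(nx)cos(n'x) dx = 0; and by product-to-sum, ∫_0^π sin(nx)cos(n'x) dx = ½∫_0^π [sin((n+n')x) + sin((n−n')x)] dx, which is 0 when n+n' is even and 2n/(n²−n'²) when n+n' is odd (it need not vanish on (0, π)).
  u² squared terms: (-1)²·∫sin(x)² dx = 1·π/2 = π/2;  (-4)²·∫cos(x)² dx = 16·π/2 = 8*π.
  u² cross terms: 2·(-1)·(-4)·∫sin(x)·cos(x) dx = 8·(0) = 0.
  So ∫_0^π u² dx = π/2 + 8*π + 0 = 17*π/2.
  (u')² squared terms: (-1)²·∫cos(x)² dx = 1·π/2 = π/2;  (4)²·∫sin(x)² dx = 16·π/2 = 8*π.
  (u')² cross terms: 2·(-1)·(4)·∫cos(x)·sin(x) dx = -8·(0) = 0.
  So ∫_0^π (u')² dx = π/2 + 8*π + 0 = 17*π/2.
||u||_{H^1}^2 = (17*π/2) + (17*π/2) = 17*π.
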